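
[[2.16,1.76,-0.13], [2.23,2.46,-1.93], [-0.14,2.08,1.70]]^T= [[2.16, 2.23, -0.14], [1.76, 2.46, 2.08], [-0.13, -1.93, 1.70]]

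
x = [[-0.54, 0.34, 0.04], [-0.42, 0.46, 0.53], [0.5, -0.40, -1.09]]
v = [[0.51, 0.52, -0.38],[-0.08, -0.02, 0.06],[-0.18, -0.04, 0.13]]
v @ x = [[-0.68,0.56,0.71], [0.08,-0.06,-0.08], [0.18,-0.13,-0.17]]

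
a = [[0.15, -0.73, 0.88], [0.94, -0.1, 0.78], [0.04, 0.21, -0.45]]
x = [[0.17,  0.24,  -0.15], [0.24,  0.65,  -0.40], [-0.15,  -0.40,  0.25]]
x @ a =[[0.25, -0.18, 0.40], [0.63, -0.32, 0.90], [-0.39, 0.2, -0.56]]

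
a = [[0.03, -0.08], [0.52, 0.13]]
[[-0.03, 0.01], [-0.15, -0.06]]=a@[[-0.36, -0.07],[0.3, -0.21]]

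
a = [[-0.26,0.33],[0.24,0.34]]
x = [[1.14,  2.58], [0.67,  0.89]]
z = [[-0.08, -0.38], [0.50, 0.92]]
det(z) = 0.12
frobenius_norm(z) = 1.12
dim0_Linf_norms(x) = [1.14, 2.58]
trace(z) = 0.84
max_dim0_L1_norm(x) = 3.47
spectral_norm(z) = 1.11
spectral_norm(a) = 0.47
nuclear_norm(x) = 3.26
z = a @ x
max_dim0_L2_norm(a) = 0.47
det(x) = -0.71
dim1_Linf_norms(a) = [0.33, 0.34]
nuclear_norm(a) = 0.83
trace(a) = 0.08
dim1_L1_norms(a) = [0.59, 0.58]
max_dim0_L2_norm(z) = 1.0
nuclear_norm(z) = 1.22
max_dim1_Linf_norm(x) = 2.58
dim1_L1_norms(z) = [0.46, 1.42]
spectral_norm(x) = 3.02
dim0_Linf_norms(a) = [0.26, 0.34]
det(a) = -0.17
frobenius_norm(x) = 3.03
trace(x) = 2.03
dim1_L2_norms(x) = [2.82, 1.11]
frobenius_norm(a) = 0.59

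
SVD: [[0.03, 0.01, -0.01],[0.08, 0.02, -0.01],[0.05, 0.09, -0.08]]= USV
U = [[-0.20, -0.25, -0.95], [-0.44, -0.84, 0.32], [-0.87, 0.48, 0.05]]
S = [0.15, 0.06, 0.0]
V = [[-0.59, -0.62, 0.53], [-0.81, 0.39, -0.45], [-0.07, 0.69, 0.73]]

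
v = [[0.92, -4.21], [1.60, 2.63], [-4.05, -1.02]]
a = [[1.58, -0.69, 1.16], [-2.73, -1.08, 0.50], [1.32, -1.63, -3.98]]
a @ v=[[-4.35,  -9.65], [-6.26,  8.14], [14.73,  -5.78]]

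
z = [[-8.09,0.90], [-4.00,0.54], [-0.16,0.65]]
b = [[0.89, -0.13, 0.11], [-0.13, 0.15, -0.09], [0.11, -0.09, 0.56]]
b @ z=[[-6.7, 0.8], [0.47, -0.09], [-0.62, 0.41]]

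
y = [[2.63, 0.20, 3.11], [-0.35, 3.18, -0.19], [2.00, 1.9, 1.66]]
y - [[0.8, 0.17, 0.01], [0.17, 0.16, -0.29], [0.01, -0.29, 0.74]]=[[1.83, 0.03, 3.1], [-0.52, 3.02, 0.1], [1.99, 2.19, 0.92]]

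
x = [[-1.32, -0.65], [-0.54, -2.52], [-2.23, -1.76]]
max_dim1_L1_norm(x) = 3.99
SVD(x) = [[-0.35, 0.43], [-0.6, -0.78], [-0.72, 0.45]] @ diag([3.840174271923118, 1.4596100716491895]) @ [[0.62, 0.78], [-0.78, 0.62]]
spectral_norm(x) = 3.84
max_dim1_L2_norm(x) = 2.84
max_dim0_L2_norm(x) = 3.14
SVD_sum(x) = [[-0.83,-1.04], [-1.44,-1.81], [-1.72,-2.17]] + [[-0.49,0.39], [0.9,-0.71], [-0.51,0.41]]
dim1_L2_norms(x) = [1.47, 2.58, 2.84]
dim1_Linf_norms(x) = [1.32, 2.52, 2.23]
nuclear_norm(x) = 5.30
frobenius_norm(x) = 4.11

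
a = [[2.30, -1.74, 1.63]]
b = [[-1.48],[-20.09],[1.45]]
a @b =[[33.92]]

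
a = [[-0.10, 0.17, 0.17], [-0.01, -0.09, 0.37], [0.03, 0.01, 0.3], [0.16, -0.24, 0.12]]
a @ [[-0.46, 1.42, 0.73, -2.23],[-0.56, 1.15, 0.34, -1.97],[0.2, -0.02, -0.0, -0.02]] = [[-0.02, 0.05, -0.02, -0.12], [0.13, -0.13, -0.04, 0.19], [0.04, 0.05, 0.03, -0.09], [0.08, -0.05, 0.04, 0.11]]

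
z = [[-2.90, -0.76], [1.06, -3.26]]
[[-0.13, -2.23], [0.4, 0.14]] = z @ [[0.07, 0.72], [-0.10, 0.19]]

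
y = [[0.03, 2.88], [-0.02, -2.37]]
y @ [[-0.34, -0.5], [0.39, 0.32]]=[[1.11, 0.91], [-0.92, -0.75]]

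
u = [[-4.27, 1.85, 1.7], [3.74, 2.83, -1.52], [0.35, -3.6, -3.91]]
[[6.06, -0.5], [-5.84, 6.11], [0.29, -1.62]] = u@ [[-1.51, 0.38], [-0.12, 1.27], [-0.1, -0.72]]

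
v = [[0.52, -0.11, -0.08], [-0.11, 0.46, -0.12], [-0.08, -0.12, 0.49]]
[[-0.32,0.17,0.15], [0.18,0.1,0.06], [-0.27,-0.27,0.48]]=v @ [[-0.71, 0.29, 0.59], [0.05, 0.16, 0.58], [-0.66, -0.46, 1.22]]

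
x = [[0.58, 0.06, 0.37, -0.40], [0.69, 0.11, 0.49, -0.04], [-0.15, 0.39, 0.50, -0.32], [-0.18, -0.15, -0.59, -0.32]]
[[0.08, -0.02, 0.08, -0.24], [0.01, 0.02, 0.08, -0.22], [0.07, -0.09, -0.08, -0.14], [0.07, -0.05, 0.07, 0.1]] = x @[[0.02,0.04,0.24,-0.17],[0.08,-0.17,0.15,-0.05],[-0.04,0.04,-0.22,-0.19],[-0.19,0.13,-0.03,0.16]]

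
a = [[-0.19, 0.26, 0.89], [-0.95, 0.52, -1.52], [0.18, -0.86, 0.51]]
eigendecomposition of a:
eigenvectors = [[-0.15+0.00j, (0.76+0j), 0.76-0.00j], [0.81+0.00j, (0.06+0.51j), 0.06-0.51j], [-0.57+0.00j, (-0.25+0.31j), (-0.25-0.31j)]]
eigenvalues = [(1.77+0j), (-0.47+0.54j), (-0.47-0.54j)]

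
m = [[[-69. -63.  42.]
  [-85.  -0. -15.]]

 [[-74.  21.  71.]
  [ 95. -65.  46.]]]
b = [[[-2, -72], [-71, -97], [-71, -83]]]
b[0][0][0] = -2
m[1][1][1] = -65.0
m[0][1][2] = -15.0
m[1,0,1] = 21.0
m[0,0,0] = -69.0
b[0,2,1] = -83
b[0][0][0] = -2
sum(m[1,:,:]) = 94.0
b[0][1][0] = -71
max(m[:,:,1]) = 21.0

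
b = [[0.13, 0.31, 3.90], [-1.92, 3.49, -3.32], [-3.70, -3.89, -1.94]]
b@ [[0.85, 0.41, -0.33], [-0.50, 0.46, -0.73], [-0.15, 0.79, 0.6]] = [[-0.63, 3.28, 2.07], [-2.88, -1.8, -3.91], [-0.91, -4.84, 2.9]]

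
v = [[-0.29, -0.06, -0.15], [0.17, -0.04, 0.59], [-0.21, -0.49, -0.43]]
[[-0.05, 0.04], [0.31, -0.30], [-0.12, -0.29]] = v@ [[-0.05, -0.13], [-0.2, 1.01], [0.53, -0.41]]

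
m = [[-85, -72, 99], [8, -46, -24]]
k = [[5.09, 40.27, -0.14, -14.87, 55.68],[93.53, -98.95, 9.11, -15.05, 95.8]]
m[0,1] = -72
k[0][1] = 40.27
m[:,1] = [-72, -46]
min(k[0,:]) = -14.87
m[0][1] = -72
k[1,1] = -98.95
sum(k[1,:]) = 84.44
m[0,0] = -85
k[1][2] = 9.11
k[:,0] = [5.09, 93.53]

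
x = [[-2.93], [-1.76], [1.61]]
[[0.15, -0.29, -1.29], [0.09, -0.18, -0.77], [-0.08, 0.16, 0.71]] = x @ [[-0.05, 0.10, 0.44]]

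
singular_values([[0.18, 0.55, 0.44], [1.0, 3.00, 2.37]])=[4.02, 0.01]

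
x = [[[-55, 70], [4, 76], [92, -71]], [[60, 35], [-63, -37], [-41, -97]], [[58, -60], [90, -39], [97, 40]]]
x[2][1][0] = 90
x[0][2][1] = -71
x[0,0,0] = -55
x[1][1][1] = -37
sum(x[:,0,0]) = 63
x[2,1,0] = 90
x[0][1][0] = 4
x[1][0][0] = 60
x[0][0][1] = 70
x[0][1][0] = 4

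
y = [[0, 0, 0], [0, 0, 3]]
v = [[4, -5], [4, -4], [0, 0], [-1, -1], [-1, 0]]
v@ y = [[0, 0, -15], [0, 0, -12], [0, 0, 0], [0, 0, -3], [0, 0, 0]]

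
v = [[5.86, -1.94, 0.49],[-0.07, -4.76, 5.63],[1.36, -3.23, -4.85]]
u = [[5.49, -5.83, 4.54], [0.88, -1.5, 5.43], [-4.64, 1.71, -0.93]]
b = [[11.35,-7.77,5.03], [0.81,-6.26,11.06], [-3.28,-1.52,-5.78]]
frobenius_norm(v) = 11.34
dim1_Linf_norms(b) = [11.35, 11.06, 5.78]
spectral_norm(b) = 18.07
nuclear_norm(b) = 31.42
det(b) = 737.50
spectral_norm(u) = 11.05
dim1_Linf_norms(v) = [5.86, 5.63, 4.85]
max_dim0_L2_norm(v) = 7.45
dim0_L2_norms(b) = [11.84, 10.09, 13.45]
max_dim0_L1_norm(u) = 11.01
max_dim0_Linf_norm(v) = 5.86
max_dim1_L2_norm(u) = 9.21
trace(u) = 3.06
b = u + v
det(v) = 230.93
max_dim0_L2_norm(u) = 7.24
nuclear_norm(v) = 19.06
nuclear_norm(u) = 16.87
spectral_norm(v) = 7.87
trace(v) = -3.75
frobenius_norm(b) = 20.57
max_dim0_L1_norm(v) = 10.97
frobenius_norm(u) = 11.94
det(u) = 74.03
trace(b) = -0.69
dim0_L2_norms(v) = [6.02, 6.07, 7.45]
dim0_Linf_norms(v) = [5.86, 4.76, 5.63]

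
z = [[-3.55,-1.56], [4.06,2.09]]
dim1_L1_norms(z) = [5.11, 6.15]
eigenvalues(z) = [-2.0, 0.54]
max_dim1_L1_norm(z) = 6.15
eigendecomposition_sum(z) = [[-3.22,-1.23], [3.19,1.22]] + [[-0.33, -0.33], [0.87, 0.87]]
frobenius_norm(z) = 5.99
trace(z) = -1.46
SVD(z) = [[-0.65, 0.76], [0.76, 0.65]] @ diag([5.98789716758122, 0.1813491397078621]) @ [[0.9, 0.43], [-0.43, 0.9]]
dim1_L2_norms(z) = [3.88, 4.57]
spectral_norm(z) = 5.99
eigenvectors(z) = [[-0.71, 0.36], [0.7, -0.93]]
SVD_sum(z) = [[-3.49, -1.68], [4.11, 1.98]] + [[-0.06, 0.12], [-0.05, 0.11]]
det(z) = -1.09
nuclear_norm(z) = 6.17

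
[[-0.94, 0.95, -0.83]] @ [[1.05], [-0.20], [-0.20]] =[[-1.01]]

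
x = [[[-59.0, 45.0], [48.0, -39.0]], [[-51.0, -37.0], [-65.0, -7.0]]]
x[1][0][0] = -51.0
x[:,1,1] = [-39.0, -7.0]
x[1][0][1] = -37.0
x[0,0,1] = 45.0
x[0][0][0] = -59.0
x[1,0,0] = -51.0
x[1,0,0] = -51.0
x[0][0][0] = -59.0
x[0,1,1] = -39.0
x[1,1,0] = -65.0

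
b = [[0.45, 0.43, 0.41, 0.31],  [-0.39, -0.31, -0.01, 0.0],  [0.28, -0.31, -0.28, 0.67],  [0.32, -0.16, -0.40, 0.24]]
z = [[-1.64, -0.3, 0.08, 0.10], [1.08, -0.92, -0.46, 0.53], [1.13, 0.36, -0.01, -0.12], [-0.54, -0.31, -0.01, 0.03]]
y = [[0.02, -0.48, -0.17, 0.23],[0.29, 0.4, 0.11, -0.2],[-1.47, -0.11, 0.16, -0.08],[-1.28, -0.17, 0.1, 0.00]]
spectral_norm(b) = 1.00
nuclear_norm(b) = 2.30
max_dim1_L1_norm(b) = 1.6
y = b @ z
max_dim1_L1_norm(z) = 2.99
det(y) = -0.00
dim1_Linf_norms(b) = [0.45, 0.39, 0.67, 0.4]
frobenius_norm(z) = 2.67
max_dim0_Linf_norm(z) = 1.64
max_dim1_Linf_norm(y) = 1.47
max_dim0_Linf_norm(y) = 1.47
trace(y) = 0.58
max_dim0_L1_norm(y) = 3.06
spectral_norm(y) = 1.99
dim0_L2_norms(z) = [2.33, 1.08, 0.47, 0.55]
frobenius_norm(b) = 1.40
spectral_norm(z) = 2.35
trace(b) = 0.10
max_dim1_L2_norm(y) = 1.48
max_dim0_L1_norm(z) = 4.39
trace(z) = -2.54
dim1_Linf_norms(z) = [1.64, 1.08, 1.13, 0.54]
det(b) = -0.01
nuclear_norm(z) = 3.70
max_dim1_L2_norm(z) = 1.67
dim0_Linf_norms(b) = [0.45, 0.43, 0.41, 0.67]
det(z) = -0.00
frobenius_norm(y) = 2.12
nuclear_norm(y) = 2.74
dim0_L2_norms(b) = [0.73, 0.63, 0.64, 0.78]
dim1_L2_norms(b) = [0.81, 0.5, 0.84, 0.59]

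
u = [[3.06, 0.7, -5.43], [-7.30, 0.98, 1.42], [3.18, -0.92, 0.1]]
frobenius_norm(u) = 10.32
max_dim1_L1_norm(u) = 9.7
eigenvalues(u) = [(2.27+4.87j), (2.27-4.87j), (-0.4+0j)]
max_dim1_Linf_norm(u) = 7.3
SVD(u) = [[-0.54, -0.83, 0.15], [0.78, -0.43, 0.45], [-0.31, 0.36, 0.88]] @ diag([9.28894220784362, 4.4958661010234495, 0.27720148089334945]) @ [[-0.9, 0.07, 0.43], [0.4, -0.30, 0.87], [-0.19, -0.95, -0.24]]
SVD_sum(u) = [[4.54, -0.36, -2.19],[-6.5, 0.52, 3.14],[2.59, -0.21, -1.25]] + [[-1.47, 1.1, -3.23], [-0.77, 0.58, -1.69], [0.64, -0.48, 1.41]] + [[-0.01, -0.04, -0.01], [-0.02, -0.12, -0.03], [-0.05, -0.23, -0.06]]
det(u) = -11.58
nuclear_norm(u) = 14.06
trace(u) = 4.14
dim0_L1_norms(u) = [13.54, 2.6, 6.95]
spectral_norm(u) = 9.29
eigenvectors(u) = [[0.21+0.48j,(0.21-0.48j),(0.23+0j)],[(-0.76+0j),-0.76-0.00j,0.94+0.00j],[0.37-0.11j,0.37+0.11j,0.27+0.00j]]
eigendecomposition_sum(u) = [[1.54+2.05j, (0.38-0.62j), -2.66+0.42j], [-3.60+0.89j, (0.61+0.86j), 0.94-3.77j], [1.61-0.97j, (-0.42-0.32j), 0.11+1.96j]] + [[1.54-2.05j, (0.38+0.62j), (-2.66-0.42j)], [(-3.6-0.89j), 0.61-0.86j, (0.94+3.77j)], [1.61+0.97j, (-0.42+0.32j), (0.11-1.96j)]] + [[-0.03+0.00j, (-0.06-0j), -0.11+0.00j], [-0.11+0.00j, (-0.25-0j), (-0.45+0j)], [-0.03+0.00j, -0.07-0.00j, -0.13+0.00j]]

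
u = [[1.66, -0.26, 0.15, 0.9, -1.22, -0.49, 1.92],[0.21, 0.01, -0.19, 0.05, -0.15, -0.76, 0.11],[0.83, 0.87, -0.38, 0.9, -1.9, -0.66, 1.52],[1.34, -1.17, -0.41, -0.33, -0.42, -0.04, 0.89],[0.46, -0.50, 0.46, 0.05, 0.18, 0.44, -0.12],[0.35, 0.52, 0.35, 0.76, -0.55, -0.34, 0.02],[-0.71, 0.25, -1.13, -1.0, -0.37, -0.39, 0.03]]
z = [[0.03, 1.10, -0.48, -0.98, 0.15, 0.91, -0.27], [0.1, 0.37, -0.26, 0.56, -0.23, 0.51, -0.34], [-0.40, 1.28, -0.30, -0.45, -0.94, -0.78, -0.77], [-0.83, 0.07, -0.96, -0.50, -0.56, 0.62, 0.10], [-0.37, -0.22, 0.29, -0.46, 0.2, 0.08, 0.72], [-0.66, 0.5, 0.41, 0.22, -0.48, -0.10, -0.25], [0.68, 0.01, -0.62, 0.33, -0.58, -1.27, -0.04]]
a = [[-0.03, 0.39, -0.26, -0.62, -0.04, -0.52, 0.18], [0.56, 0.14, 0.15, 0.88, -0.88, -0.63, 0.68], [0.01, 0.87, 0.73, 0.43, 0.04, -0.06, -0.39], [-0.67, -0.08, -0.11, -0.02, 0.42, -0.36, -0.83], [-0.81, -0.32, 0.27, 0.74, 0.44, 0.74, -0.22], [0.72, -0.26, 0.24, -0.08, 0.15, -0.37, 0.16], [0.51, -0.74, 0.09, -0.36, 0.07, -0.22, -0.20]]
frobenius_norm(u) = 5.34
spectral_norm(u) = 4.34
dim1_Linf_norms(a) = [0.62, 0.88, 0.87, 0.83, 0.81, 0.72, 0.74]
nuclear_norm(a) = 7.45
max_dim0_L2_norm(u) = 2.61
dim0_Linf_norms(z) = [0.83, 1.28, 0.96, 0.98, 0.94, 1.27, 0.77]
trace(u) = 0.83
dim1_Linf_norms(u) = [1.92, 0.76, 1.9, 1.34, 0.5, 0.76, 1.13]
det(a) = 0.22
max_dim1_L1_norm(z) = 4.92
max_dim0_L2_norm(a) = 1.48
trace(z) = -0.34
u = z @ a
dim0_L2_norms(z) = [1.38, 1.81, 1.4, 1.45, 1.37, 1.93, 1.17]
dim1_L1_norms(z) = [3.92, 2.37, 4.92, 3.64, 2.34, 2.62, 3.53]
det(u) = -0.00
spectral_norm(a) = 2.09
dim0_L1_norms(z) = [3.07, 3.55, 3.32, 3.5, 3.14, 4.27, 2.49]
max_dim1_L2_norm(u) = 3.01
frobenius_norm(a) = 3.29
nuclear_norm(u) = 9.87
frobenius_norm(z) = 4.02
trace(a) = 0.69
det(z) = -0.01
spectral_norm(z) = 2.52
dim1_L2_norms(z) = [1.82, 0.98, 2.04, 1.6, 1.02, 1.1, 1.7]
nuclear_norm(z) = 8.87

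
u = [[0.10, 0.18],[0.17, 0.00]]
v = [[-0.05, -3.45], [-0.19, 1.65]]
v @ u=[[-0.59,-0.01], [0.26,-0.03]]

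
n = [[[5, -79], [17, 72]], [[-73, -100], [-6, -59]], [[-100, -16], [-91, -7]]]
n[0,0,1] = -79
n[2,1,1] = -7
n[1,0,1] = -100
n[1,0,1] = -100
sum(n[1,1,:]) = -65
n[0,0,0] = 5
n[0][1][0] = 17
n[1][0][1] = -100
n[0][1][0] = 17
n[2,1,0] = -91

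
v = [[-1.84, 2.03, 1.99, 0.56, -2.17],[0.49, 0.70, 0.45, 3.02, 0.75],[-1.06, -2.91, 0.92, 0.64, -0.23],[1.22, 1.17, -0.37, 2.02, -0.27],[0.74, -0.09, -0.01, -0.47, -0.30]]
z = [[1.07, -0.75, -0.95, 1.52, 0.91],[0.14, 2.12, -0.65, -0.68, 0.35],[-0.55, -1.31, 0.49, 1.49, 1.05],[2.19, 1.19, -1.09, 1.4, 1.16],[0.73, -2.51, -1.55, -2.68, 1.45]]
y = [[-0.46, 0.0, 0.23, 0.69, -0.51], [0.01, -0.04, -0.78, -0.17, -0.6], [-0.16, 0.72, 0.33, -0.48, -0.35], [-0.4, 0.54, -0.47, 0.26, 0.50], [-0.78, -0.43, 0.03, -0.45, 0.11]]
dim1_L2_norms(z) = [2.4, 2.35, 2.36, 3.27, 4.3]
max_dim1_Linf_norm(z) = 2.68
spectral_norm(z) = 4.40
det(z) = -26.60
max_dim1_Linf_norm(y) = 0.78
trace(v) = 1.50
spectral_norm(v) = 4.39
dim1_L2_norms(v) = [4.06, 3.26, 3.3, 2.67, 0.93]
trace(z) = 6.53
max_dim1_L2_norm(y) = 1.0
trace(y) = 0.20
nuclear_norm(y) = 5.00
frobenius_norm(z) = 6.79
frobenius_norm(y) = 2.24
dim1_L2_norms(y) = [1.0, 1.0, 1.0, 1.0, 1.0]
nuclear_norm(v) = 13.02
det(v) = 26.68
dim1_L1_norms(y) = [1.89, 1.6, 2.04, 2.17, 1.8]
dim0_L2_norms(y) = [1.0, 1.0, 1.0, 1.0, 1.0]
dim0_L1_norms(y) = [1.81, 1.73, 1.84, 2.05, 2.07]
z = y @ v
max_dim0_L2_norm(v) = 3.8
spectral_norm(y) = 1.01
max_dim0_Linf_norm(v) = 3.02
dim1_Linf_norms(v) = [2.17, 3.02, 2.91, 2.02, 0.74]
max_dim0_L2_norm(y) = 1.0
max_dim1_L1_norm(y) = 2.17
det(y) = -1.00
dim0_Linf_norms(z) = [2.19, 2.51, 1.55, 2.68, 1.45]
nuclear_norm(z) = 13.03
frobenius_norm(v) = 6.78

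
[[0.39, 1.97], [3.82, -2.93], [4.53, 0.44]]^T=[[0.39,3.82,4.53],[1.97,-2.93,0.44]]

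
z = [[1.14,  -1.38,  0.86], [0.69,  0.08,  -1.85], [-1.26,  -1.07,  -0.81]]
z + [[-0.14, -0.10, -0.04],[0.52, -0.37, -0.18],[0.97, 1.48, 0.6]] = [[1.0,-1.48,0.82], [1.21,-0.29,-2.03], [-0.29,0.41,-0.21]]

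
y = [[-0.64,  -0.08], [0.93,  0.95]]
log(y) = [[(-0.54+3.24j), -0.02+0.17j],[0.26-1.96j, (-0.09-0.1j)]]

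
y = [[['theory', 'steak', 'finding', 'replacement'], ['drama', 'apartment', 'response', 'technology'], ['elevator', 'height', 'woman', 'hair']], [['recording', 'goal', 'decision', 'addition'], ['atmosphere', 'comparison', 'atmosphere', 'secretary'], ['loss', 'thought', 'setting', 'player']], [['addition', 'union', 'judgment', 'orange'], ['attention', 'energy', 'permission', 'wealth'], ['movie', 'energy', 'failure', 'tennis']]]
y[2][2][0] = 'movie'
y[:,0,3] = ['replacement', 'addition', 'orange']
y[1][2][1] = 'thought'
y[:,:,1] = [['steak', 'apartment', 'height'], ['goal', 'comparison', 'thought'], ['union', 'energy', 'energy']]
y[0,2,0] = 'elevator'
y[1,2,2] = 'setting'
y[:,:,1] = [['steak', 'apartment', 'height'], ['goal', 'comparison', 'thought'], ['union', 'energy', 'energy']]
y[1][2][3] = 'player'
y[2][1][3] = 'wealth'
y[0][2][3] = 'hair'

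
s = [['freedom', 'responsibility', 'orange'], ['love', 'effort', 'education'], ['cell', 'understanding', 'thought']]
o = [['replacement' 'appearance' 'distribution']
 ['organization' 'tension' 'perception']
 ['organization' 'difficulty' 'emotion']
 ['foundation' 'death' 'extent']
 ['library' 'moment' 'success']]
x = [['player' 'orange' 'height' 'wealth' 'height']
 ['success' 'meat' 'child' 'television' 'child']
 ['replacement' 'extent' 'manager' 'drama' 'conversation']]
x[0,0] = 'player'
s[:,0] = ['freedom', 'love', 'cell']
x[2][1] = 'extent'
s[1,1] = 'effort'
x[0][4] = 'height'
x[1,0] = 'success'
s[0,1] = 'responsibility'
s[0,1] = 'responsibility'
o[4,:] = ['library', 'moment', 'success']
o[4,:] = ['library', 'moment', 'success']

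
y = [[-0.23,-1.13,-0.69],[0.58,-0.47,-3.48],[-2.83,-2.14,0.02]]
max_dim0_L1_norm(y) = 4.19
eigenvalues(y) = [1.77, 1.18, -3.64]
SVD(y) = [[0.32, -0.09, 0.94], [0.41, -0.88, -0.23], [0.85, 0.46, -0.25]] @ diag([3.6618004663073775, 3.6507911918916074, 0.5704743799310741]) @ [[-0.61, -0.65, -0.45], [-0.49, -0.13, 0.86], [0.62, -0.75, 0.24]]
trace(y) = -0.68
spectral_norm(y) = 3.66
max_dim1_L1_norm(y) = 4.99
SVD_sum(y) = [[-0.73, -0.77, -0.53], [-0.92, -0.98, -0.67], [-1.92, -2.03, -1.4]] + [[0.17, 0.04, -0.29],[1.58, 0.41, -2.78],[-0.83, -0.22, 1.45]] + [[0.33, -0.40, 0.13], [-0.08, 0.1, -0.03], [-0.09, 0.11, -0.03]]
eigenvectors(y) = [[0.26, -0.42, 0.35], [-0.79, 0.79, 0.66], [0.55, -0.45, 0.66]]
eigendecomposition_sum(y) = [[-1.95, -0.28, 1.33], [6.04, 0.87, -4.10], [-4.22, -0.6, 2.86]] + [[2.3,-0.07,-1.16], [-4.38,0.13,2.21], [2.46,-0.07,-1.25]] + [[-0.58, -0.78, -0.85], [-1.08, -1.46, -1.60], [-1.08, -1.46, -1.60]]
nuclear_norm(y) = 7.88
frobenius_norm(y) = 5.20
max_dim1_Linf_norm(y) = 3.48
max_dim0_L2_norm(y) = 3.55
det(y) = -7.63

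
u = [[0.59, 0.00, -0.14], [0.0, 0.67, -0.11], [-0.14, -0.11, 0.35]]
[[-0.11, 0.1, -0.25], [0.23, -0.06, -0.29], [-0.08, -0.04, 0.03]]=u@[[-0.25, 0.16, -0.48], [0.31, -0.10, -0.48], [-0.24, -0.07, -0.27]]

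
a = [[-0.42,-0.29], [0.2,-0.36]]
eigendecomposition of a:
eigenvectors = [[(0.77+0j), (0.77-0j)], [(-0.08-0.63j), (-0.08+0.63j)]]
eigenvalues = [(-0.39+0.24j), (-0.39-0.24j)]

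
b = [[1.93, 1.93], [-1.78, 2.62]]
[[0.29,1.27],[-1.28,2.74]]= b @ [[0.38, -0.23],[-0.23, 0.89]]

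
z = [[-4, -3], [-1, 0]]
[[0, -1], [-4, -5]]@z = [[1, 0], [21, 12]]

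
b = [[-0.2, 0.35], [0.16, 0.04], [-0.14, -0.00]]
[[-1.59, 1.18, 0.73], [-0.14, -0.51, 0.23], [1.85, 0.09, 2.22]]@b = [[0.40, -0.51], [-0.09, -0.07], [-0.67, 0.65]]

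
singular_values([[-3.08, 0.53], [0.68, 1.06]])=[3.17, 1.14]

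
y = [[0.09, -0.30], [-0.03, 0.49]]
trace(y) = 0.58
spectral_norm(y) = 0.58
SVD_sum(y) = [[0.04, -0.31], [-0.06, 0.49]] + [[0.05,0.01], [0.03,0.00]]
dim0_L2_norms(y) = [0.09, 0.57]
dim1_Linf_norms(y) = [0.3, 0.49]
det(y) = 0.04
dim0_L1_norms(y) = [0.12, 0.79]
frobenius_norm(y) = 0.58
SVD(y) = [[-0.53, 0.85], [0.85, 0.53]] @ diag([0.5791606342837495, 0.060604947785182814]) @ [[-0.13, 0.99],  [0.99, 0.13]]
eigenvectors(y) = [[-1.00, 0.58], [-0.07, -0.81]]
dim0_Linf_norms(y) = [0.09, 0.49]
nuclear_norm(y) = 0.64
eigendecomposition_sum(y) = [[0.07, 0.05], [0.0, 0.00]] + [[0.02, -0.35],[-0.03, 0.49]]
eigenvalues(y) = [0.07, 0.51]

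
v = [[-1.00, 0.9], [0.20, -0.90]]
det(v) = 0.720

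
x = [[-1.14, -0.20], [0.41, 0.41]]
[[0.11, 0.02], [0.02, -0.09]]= x@[[-0.13, 0.03], [0.17, -0.25]]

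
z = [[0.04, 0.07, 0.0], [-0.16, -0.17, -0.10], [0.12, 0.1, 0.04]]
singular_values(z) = [0.31, 0.04, 0.02]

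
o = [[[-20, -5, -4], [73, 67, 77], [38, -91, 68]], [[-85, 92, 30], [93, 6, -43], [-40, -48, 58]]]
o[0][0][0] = -20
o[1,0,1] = 92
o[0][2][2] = 68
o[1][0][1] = 92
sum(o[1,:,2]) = 45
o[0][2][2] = 68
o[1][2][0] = -40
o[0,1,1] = 67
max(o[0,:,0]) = 73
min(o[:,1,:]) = -43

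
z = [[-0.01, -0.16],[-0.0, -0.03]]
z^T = [[-0.01, -0.0], [-0.16, -0.03]]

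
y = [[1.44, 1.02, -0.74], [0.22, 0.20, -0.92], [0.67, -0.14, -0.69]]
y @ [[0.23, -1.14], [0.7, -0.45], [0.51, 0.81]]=[[0.67, -2.7], [-0.28, -1.09], [-0.3, -1.26]]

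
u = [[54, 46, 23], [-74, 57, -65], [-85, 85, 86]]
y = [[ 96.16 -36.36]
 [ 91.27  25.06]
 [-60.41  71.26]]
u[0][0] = 54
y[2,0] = -60.41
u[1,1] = 57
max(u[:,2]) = 86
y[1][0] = 91.27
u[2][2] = 86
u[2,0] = -85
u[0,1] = 46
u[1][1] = 57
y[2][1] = 71.26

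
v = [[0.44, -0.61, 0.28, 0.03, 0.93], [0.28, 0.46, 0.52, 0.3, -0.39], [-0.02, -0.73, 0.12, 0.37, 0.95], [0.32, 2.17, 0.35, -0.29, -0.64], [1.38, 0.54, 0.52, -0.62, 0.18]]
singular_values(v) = [2.86, 1.76, 0.76, 0.61, 0.05]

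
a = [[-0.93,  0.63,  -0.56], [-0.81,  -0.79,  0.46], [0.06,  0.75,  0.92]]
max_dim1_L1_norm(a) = 2.12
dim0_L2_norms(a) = [1.23, 1.26, 1.17]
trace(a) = -0.80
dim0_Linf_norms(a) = [0.93, 0.79, 0.92]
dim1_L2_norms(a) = [1.26, 1.22, 1.19]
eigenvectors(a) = [[(0.7+0j), 0.70-0.00j, (-0.17+0j)], [0.02+0.67j, 0.02-0.67j, (0.29+0j)], [(0.07-0.24j), 0.07+0.24j, 0.94+0.00j]]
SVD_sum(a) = [[-0.45, -0.31, -0.25], [-0.62, -0.43, -0.34], [0.61, 0.42, 0.34]] + [[-0.34, 0.89, -0.49], [0.19, -0.50, 0.28], [-0.06, 0.15, -0.08]] + [[-0.14, 0.05, 0.18], [-0.39, 0.14, 0.52], [-0.49, 0.18, 0.66]]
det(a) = 1.80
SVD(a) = [[0.46,0.86,-0.21],[0.63,-0.49,-0.60],[-0.62,0.14,-0.77]] @ diag([1.3060538981248877, 1.2489984186555587, 1.1017831753066036]) @ [[-0.75, -0.52, -0.42], [-0.32, 0.83, -0.46], [0.58, -0.21, -0.79]]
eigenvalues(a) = [(-0.97+0.79j), (-0.97-0.79j), (1.14+0j)]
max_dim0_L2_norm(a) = 1.26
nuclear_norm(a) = 3.66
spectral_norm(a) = 1.31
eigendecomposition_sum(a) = [[-0.47+0.39j, (0.35+0.48j), (-0.19-0.08j)], [-0.39-0.45j, (-0.45+0.34j), 0.07-0.19j], [(0.09+0.2j), (0.2-0.07j), -0.05+0.06j]] + [[(-0.47-0.39j), (0.35-0.48j), -0.19+0.08j],[(-0.39+0.45j), (-0.45-0.34j), 0.07+0.19j],[(0.09-0.2j), 0.20+0.07j, -0.05-0.06j]] + [[0.02-0.00j, -0.06+0.00j, (-0.18+0j)], [(-0.03+0j), (0.11-0j), 0.32-0.00j], [(-0.11+0j), 0.36-0.00j, 1.01-0.00j]]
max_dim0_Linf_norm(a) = 0.93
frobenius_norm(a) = 2.12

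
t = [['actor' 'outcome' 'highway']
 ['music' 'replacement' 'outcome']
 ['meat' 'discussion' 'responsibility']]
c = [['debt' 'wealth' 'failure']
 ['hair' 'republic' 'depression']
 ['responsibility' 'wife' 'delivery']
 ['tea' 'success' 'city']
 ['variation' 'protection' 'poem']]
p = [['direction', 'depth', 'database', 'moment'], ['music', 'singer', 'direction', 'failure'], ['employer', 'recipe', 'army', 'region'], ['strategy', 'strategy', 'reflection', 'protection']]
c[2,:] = ['responsibility', 'wife', 'delivery']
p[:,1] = ['depth', 'singer', 'recipe', 'strategy']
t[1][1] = 'replacement'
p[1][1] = 'singer'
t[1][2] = 'outcome'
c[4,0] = 'variation'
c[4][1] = 'protection'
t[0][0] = 'actor'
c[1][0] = 'hair'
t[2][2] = 'responsibility'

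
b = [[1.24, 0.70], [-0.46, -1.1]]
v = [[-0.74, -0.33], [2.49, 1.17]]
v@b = [[-0.77, -0.15], [2.55, 0.46]]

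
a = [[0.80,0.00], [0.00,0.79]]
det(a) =0.632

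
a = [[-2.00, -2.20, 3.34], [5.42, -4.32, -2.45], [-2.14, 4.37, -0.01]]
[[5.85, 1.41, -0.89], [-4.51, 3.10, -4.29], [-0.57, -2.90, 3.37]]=a@[[-0.94, 0.19, -0.35], [-0.59, -0.57, 0.6], [0.80, 0.16, -0.08]]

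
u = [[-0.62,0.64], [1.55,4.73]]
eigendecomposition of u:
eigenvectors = [[-0.96, -0.11], [0.27, -0.99]]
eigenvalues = [-0.8, 4.91]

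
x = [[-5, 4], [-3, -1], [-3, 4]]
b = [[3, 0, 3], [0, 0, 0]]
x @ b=[[-15, 0, -15], [-9, 0, -9], [-9, 0, -9]]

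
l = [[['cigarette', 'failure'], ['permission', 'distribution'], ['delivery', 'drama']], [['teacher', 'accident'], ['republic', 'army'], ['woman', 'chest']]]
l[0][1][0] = 'permission'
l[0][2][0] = 'delivery'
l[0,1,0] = 'permission'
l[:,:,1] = [['failure', 'distribution', 'drama'], ['accident', 'army', 'chest']]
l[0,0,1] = 'failure'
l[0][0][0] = 'cigarette'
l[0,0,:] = ['cigarette', 'failure']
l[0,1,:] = ['permission', 'distribution']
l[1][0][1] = 'accident'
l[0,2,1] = 'drama'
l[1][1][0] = 'republic'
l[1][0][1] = 'accident'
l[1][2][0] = 'woman'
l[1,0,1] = 'accident'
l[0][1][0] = 'permission'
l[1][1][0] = 'republic'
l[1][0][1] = 'accident'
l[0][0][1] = 'failure'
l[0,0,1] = 'failure'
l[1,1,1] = 'army'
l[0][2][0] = 'delivery'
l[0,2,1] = 'drama'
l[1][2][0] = 'woman'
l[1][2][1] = 'chest'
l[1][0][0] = 'teacher'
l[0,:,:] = [['cigarette', 'failure'], ['permission', 'distribution'], ['delivery', 'drama']]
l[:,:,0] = [['cigarette', 'permission', 'delivery'], ['teacher', 'republic', 'woman']]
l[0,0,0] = 'cigarette'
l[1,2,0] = 'woman'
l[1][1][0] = 'republic'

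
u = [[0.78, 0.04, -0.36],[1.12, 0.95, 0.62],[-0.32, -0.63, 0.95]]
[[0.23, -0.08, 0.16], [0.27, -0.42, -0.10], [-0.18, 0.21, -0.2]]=u @ [[0.26, -0.1, 0.11], [0.03, -0.31, -0.09], [-0.08, -0.02, -0.23]]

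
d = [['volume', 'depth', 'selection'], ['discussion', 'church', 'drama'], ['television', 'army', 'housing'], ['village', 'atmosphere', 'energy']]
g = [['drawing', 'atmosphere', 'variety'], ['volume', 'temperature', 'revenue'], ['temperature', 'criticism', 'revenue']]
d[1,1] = 'church'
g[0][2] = 'variety'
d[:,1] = ['depth', 'church', 'army', 'atmosphere']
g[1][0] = 'volume'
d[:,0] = ['volume', 'discussion', 'television', 'village']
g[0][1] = 'atmosphere'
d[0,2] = 'selection'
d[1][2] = 'drama'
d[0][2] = 'selection'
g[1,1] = 'temperature'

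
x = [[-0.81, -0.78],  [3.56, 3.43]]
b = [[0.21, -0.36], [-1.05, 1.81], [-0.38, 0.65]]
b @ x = [[-1.45, -1.4], [7.29, 7.03], [2.62, 2.53]]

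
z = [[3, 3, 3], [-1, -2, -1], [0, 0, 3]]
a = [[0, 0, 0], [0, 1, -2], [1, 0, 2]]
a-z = [[-3, -3, -3], [1, 3, -1], [1, 0, -1]]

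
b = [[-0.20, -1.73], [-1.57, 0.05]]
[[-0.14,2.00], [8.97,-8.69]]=b @ [[-5.69, 5.48], [0.74, -1.79]]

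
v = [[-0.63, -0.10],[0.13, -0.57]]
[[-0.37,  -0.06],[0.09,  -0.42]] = v @ [[0.59, -0.02], [-0.02, 0.74]]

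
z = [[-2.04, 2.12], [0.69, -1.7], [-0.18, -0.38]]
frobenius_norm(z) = 3.49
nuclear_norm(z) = 4.12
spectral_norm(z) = 3.42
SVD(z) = [[-0.85,-0.46],[0.52,-0.71],[0.06,-0.54]] @ diag([3.42254941762828, 0.6964592478331515]) @ [[0.61, -0.79],[0.79, 0.61]]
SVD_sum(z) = [[-1.79, 2.32],[1.08, -1.40],[0.12, -0.15]] + [[-0.25, -0.2], [-0.39, -0.30], [-0.30, -0.23]]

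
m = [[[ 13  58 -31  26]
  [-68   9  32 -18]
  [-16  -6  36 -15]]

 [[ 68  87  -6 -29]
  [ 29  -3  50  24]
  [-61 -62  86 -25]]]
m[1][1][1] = -3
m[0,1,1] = 9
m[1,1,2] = 50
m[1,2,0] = -61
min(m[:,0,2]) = -31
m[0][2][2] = 36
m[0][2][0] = -16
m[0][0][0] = 13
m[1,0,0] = 68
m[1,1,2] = 50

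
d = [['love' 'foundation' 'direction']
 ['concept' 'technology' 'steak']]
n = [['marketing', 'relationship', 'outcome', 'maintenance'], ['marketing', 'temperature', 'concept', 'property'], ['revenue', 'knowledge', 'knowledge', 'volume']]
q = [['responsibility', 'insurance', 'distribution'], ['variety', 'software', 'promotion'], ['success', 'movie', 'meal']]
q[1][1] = 'software'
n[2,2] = 'knowledge'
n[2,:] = ['revenue', 'knowledge', 'knowledge', 'volume']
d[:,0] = ['love', 'concept']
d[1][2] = 'steak'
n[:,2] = ['outcome', 'concept', 'knowledge']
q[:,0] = ['responsibility', 'variety', 'success']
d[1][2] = 'steak'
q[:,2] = ['distribution', 'promotion', 'meal']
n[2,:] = ['revenue', 'knowledge', 'knowledge', 'volume']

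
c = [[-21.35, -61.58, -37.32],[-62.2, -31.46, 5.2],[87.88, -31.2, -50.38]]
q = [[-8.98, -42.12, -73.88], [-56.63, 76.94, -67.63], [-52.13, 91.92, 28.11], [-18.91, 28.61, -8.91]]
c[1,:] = [-62.2, -31.46, 5.2]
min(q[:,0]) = -56.63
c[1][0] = -62.2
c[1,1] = -31.46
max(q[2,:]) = 91.92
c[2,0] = 87.88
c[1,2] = 5.2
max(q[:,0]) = -8.98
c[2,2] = -50.38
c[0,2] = -37.32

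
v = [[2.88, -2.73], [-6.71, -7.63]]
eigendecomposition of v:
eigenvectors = [[0.87,0.22],  [-0.49,0.98]]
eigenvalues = [4.4, -9.15]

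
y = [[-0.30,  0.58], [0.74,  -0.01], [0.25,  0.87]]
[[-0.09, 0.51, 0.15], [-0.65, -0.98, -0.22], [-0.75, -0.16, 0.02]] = y@ [[-0.88,-1.32,-0.29], [-0.61,0.19,0.11]]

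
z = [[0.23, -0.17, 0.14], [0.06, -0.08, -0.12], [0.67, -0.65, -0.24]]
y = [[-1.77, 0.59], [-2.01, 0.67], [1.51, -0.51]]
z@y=[[0.15, -0.05], [-0.13, 0.04], [-0.24, 0.08]]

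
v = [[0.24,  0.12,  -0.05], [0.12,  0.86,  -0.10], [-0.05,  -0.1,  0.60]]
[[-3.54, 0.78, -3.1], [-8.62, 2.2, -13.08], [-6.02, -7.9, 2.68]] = v @ [[-12.53, -0.00, -5.43],[-9.75, 1.05, -14.26],[-12.71, -12.99, 1.64]]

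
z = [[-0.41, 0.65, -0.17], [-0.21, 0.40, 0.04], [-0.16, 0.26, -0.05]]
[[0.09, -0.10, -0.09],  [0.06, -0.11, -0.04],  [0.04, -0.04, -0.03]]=z @ [[0.31, -0.10, -0.24],[0.32, -0.3, -0.25],[-0.05, -0.34, 0.14]]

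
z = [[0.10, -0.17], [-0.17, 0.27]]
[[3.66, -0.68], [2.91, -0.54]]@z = [[0.48, -0.81],[0.38, -0.64]]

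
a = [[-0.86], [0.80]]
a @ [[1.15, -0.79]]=[[-0.99, 0.68], [0.92, -0.63]]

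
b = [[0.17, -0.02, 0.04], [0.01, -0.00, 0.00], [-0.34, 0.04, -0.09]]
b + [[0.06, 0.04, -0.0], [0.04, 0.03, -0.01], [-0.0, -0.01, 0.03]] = [[0.23, 0.02, 0.04], [0.05, 0.03, -0.01], [-0.34, 0.03, -0.06]]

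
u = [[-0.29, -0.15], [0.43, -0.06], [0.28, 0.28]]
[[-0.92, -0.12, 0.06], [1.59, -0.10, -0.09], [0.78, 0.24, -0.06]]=u @ [[3.58, -0.1, -0.2], [-0.78, 0.96, -0.0]]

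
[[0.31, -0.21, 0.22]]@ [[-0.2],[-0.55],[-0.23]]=[[0.00]]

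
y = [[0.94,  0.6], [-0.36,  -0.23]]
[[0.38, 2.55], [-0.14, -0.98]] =y @[[-0.04, 3.7],  [0.69, -1.55]]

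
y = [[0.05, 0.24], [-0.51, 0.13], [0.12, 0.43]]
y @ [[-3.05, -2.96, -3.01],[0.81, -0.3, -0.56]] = [[0.04, -0.22, -0.28], [1.66, 1.47, 1.46], [-0.02, -0.48, -0.6]]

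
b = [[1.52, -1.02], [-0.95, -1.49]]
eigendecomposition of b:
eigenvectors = [[0.96, 0.3], [-0.28, 0.96]]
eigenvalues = [1.81, -1.78]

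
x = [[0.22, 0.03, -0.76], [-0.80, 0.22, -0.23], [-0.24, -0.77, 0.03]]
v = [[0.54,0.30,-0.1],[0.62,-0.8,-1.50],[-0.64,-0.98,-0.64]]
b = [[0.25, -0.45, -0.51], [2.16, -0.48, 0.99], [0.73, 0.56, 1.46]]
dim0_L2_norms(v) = [1.04, 1.3, 1.63]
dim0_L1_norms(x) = [1.26, 1.02, 1.02]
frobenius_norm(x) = 1.42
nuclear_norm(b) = 4.11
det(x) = -0.54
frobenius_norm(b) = 3.06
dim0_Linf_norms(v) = [0.64, 0.98, 1.5]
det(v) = 0.00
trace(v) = -0.90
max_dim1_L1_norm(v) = 2.92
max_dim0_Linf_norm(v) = 1.5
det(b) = -0.02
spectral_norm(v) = 2.02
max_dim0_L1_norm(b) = 3.14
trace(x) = 0.47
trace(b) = 1.23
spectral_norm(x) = 0.87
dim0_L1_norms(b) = [3.14, 1.49, 2.96]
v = b @ x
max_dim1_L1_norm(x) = 1.25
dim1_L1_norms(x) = [1.01, 1.25, 1.04]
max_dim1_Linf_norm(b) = 2.16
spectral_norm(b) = 2.75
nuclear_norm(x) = 2.45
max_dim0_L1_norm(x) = 1.26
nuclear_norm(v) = 3.19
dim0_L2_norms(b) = [2.29, 0.86, 1.84]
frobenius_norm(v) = 2.33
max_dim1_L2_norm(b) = 2.42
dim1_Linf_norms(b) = [0.51, 2.16, 1.46]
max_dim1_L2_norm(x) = 0.86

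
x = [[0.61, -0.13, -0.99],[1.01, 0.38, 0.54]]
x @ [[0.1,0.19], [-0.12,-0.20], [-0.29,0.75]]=[[0.36, -0.6], [-0.1, 0.52]]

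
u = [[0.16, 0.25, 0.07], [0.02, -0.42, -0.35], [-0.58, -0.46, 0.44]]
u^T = [[0.16, 0.02, -0.58], [0.25, -0.42, -0.46], [0.07, -0.35, 0.44]]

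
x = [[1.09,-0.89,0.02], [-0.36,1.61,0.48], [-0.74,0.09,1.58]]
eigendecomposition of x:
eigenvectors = [[-0.48+0.00j, 0.55-0.37j, 0.55+0.37j], [(0.66+0j), (-0.07-0.26j), (-0.07+0.26j)], [0.58+0.00j, (0.7+0j), 0.70-0.00j]]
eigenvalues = [(2.29+0j), (0.99+0.36j), (0.99-0.36j)]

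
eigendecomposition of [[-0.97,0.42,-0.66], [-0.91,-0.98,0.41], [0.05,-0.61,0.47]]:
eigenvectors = [[0.05+0.30j, (0.05-0.3j), (-0.27+0j)], [(-0.86+0j), -0.86-0.00j, 0.58+0.00j], [(-0.39-0.14j), (-0.39+0.14j), (0.77+0j)]]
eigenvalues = [(-0.74+0.38j), (-0.74-0.38j), (-0.01+0j)]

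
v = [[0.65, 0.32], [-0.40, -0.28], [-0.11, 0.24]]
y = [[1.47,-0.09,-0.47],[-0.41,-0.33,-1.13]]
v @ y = [[0.82, -0.16, -0.67], [-0.47, 0.13, 0.5], [-0.26, -0.07, -0.22]]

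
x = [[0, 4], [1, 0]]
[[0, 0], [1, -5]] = x@ [[1, -5], [0, 0]]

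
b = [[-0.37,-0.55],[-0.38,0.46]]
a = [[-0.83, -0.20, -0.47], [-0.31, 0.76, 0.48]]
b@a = [[0.48, -0.34, -0.09], [0.17, 0.43, 0.4]]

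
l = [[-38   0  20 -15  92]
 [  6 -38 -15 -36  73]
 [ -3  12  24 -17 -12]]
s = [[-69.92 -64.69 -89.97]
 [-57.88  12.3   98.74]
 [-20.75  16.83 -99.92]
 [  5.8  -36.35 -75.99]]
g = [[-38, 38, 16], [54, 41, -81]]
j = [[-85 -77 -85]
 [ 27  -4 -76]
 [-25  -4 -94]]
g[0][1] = 38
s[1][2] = 98.74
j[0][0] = -85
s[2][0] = -20.75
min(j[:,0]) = -85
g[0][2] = 16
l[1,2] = -15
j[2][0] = -25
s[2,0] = -20.75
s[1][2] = 98.74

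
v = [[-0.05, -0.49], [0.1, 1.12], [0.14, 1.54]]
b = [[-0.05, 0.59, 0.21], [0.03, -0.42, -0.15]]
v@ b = [[-0.01, 0.18, 0.06],  [0.03, -0.41, -0.15],  [0.04, -0.56, -0.20]]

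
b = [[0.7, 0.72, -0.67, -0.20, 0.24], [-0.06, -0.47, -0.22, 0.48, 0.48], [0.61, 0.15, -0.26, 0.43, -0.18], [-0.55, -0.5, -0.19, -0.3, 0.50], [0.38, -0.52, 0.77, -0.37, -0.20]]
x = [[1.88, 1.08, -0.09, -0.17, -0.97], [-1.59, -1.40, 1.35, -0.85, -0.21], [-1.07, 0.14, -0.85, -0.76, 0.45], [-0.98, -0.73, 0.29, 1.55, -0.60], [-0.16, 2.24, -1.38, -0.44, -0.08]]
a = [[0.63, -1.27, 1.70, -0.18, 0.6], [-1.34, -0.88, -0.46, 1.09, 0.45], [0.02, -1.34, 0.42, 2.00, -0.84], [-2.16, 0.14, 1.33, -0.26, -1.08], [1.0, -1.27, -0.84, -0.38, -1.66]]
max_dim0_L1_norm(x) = 5.68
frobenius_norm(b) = 2.25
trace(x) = 1.10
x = a @ b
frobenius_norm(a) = 5.48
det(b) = 0.17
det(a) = -51.64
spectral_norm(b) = 1.56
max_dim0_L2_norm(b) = 1.15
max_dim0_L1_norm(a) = 5.15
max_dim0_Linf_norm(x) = 2.24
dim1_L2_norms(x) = [2.38, 2.66, 1.63, 2.08, 2.67]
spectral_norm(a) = 3.11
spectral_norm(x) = 3.93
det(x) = -8.71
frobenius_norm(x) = 5.19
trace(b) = -0.53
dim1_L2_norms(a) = [2.3, 2.04, 2.58, 2.77, 2.49]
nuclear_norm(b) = 4.45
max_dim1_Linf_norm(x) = 2.24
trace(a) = -1.75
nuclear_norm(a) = 11.71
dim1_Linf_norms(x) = [1.88, 1.59, 1.07, 1.55, 2.24]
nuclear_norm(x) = 9.90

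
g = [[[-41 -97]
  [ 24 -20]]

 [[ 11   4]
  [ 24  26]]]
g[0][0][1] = -97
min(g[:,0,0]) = -41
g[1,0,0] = 11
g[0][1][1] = -20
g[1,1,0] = 24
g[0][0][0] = -41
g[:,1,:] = [[24, -20], [24, 26]]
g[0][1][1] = -20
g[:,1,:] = [[24, -20], [24, 26]]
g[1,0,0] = 11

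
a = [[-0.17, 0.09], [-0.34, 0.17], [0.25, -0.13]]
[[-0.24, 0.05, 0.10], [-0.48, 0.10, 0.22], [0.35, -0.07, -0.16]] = a @ [[1.87,-0.08,-1.22], [0.92,0.41,-1.14]]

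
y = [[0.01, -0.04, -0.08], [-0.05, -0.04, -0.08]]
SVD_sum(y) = [[-0.02, -0.04, -0.07], [-0.02, -0.04, -0.09]] + [[0.03, -0.00, -0.01], [-0.03, 0.00, 0.01]]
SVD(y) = [[-0.65, -0.76], [-0.76, 0.65]] @ diag([0.1299822808720608, 0.041286882411932034]) @ [[0.24,  0.43,  0.87], [-0.97,  0.11,  0.22]]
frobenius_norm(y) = 0.14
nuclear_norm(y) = 0.17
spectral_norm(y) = 0.13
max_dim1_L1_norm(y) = 0.17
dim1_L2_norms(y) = [0.09, 0.1]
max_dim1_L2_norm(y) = 0.1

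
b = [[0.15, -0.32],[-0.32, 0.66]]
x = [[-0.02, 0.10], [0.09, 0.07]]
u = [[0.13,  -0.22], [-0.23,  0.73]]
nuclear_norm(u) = 0.86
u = b + x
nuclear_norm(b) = 0.82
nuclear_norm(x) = 0.21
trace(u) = 0.86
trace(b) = 0.81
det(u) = 0.04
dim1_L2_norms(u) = [0.26, 0.77]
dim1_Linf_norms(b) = [0.32, 0.66]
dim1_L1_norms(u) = [0.35, 0.96]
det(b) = -0.00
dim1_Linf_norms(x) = [0.1, 0.09]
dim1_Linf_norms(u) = [0.22, 0.73]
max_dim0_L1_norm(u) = 0.95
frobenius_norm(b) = 0.81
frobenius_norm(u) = 0.81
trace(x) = 0.05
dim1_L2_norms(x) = [0.1, 0.11]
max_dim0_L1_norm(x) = 0.17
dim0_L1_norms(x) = [0.11, 0.17]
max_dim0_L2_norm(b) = 0.73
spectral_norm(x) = 0.13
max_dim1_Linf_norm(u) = 0.73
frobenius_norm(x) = 0.15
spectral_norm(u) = 0.81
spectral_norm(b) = 0.81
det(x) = -0.01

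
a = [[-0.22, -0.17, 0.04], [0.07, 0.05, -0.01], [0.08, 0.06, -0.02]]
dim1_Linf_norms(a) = [0.22, 0.07, 0.08]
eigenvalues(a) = [(-0.18+0j), (-0+0j), (-0-0j)]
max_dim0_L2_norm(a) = 0.24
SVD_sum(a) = [[-0.22,-0.17,0.04], [0.07,0.05,-0.01], [0.08,0.06,-0.01]] + [[-0.0, -0.0, -0.00],[0.0, 0.0, 0.00],[-0.0, -0.00, -0.01]] + [[0.00, -0.0, -0.0], [0.00, -0.00, -0.00], [0.0, -0.0, -0.00]]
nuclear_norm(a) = 0.32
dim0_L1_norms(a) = [0.37, 0.28, 0.07]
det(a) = -0.00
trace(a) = -0.19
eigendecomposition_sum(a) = [[(-0.22+0j), (-0.17+0j), (0.04-0j)],  [0.07-0.00j, (0.06-0j), -0.01+0.00j],  [(0.08-0j), 0.07-0.00j, -0.02+0.00j]] + [[(-0-0j), -0j, (-0-0j)], [(-0+0j), -0.00+0.00j, 0j], [-0.00+0.00j, (-0-0j), -0.00+0.00j]] + [[-0.00+0.00j, 0.00+0.00j, (-0+0j)], [-0.00-0.00j, (-0-0j), -0j], [-0.00-0.00j, -0.00+0.00j, (-0-0j)]]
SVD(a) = [[-0.90, -0.17, -0.4], [0.28, 0.47, -0.84], [0.33, -0.86, -0.38]] @ diag([0.31105356633766107, 0.005921912195488034, 0.0032572725663007427]) @ [[0.79, 0.6, -0.15], [0.15, 0.05, 0.99], [-0.6, 0.80, 0.05]]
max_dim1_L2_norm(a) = 0.28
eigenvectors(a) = [[-0.90+0.00j,-0.49+0.11j,(-0.49-0.11j)],[0.29+0.00j,0.65+0.00j,(0.65-0j)],[(0.34+0j),0.10+0.56j,(0.1-0.56j)]]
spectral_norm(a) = 0.31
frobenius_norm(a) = 0.31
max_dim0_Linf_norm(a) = 0.22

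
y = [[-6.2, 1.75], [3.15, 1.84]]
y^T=[[-6.20, 3.15], [1.75, 1.84]]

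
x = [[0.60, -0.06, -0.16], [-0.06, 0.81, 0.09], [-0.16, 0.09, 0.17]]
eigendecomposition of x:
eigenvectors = [[0.30, 0.89, 0.35], [-0.1, 0.39, -0.92], [0.95, -0.24, -0.2]]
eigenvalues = [0.11, 0.62, 0.85]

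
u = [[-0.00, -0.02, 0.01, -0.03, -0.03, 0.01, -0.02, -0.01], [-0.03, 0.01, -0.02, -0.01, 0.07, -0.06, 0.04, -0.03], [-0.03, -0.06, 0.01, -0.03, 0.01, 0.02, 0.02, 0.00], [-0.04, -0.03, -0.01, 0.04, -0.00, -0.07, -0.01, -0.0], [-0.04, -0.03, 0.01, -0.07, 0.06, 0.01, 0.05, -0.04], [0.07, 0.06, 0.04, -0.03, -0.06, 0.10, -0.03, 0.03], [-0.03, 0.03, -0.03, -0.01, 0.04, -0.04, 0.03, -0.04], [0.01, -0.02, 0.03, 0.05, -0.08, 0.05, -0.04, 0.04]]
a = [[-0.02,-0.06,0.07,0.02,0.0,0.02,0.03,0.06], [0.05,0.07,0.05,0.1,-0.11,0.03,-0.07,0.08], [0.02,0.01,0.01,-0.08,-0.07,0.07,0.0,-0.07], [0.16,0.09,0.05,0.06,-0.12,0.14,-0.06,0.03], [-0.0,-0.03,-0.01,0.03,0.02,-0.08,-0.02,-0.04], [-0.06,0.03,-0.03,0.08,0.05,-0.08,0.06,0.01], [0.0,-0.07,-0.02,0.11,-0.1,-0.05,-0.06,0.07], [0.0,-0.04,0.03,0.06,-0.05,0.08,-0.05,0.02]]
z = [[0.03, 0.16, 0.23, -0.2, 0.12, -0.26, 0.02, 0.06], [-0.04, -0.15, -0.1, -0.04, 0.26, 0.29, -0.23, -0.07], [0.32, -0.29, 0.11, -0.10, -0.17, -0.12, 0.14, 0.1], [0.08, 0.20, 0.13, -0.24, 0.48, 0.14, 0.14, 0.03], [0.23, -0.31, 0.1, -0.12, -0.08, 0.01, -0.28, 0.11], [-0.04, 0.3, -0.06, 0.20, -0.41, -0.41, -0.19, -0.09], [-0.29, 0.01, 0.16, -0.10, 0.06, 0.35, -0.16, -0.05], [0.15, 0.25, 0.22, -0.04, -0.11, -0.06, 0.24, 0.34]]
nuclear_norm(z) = 3.66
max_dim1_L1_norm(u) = 0.42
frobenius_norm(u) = 0.31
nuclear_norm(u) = 0.60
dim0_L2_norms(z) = [0.52, 0.65, 0.42, 0.42, 0.73, 0.69, 0.54, 0.4]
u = z @ a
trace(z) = -0.56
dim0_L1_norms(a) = [0.31, 0.4, 0.27, 0.54, 0.52, 0.55, 0.35, 0.38]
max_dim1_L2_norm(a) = 0.28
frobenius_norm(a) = 0.50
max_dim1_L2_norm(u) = 0.16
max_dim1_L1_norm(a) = 0.71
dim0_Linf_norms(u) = [0.07, 0.06, 0.04, 0.07, 0.08, 0.1, 0.05, 0.04]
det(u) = 0.00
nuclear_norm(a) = 1.13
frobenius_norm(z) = 1.58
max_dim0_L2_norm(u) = 0.15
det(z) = 0.00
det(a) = 0.00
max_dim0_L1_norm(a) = 0.55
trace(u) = 0.29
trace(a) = 0.02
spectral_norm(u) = 0.25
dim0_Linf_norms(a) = [0.16, 0.09, 0.07, 0.11, 0.12, 0.14, 0.07, 0.08]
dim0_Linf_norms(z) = [0.32, 0.31, 0.23, 0.24, 0.48, 0.41, 0.28, 0.34]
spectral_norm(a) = 0.37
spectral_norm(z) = 0.97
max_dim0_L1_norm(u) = 0.36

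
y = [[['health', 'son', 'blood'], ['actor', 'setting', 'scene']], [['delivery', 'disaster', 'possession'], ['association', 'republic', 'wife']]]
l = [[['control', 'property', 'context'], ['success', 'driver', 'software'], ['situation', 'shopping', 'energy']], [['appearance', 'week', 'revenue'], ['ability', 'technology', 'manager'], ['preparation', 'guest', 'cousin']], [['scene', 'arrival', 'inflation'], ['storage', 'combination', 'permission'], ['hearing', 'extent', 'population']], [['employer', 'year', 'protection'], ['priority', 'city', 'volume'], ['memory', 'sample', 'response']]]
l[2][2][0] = 'hearing'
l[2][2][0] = 'hearing'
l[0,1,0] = 'success'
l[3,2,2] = 'response'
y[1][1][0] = 'association'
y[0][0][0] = 'health'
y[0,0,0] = 'health'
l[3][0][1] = 'year'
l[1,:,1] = ['week', 'technology', 'guest']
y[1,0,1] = 'disaster'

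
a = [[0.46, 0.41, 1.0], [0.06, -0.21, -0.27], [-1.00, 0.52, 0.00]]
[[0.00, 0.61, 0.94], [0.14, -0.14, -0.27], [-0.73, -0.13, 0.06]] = a@[[0.59, 0.05, 0.29], [-0.27, -0.15, 0.67], [-0.16, 0.65, 0.53]]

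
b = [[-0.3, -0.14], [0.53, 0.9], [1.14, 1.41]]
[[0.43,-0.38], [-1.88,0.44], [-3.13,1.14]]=b @ [[-0.62, 1.43],[-1.72, -0.35]]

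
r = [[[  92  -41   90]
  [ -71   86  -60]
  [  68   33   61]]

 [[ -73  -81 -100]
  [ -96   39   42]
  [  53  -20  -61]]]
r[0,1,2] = -60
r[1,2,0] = 53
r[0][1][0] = -71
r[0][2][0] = 68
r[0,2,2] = 61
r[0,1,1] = 86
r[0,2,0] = 68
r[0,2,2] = 61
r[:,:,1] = [[-41, 86, 33], [-81, 39, -20]]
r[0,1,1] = 86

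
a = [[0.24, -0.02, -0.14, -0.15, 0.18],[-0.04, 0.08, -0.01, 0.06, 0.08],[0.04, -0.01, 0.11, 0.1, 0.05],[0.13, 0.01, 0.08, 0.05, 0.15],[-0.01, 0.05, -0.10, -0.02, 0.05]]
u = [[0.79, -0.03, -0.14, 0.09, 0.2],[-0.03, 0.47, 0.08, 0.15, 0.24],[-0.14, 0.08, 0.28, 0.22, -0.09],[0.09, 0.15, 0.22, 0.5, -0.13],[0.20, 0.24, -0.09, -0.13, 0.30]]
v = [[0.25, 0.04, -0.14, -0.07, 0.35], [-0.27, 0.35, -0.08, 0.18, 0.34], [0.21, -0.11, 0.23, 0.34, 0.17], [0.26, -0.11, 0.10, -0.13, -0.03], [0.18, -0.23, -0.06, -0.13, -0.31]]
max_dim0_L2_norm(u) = 0.83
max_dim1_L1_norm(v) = 1.22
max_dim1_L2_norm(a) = 0.36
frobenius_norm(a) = 0.49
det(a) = 0.00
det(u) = -0.00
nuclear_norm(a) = 0.82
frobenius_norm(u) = 1.31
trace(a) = 0.53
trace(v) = 0.39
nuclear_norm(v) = 1.95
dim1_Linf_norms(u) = [0.79, 0.47, 0.28, 0.5, 0.3]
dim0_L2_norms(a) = [0.28, 0.1, 0.22, 0.2, 0.26]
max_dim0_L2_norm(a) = 0.28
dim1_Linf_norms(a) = [0.24, 0.08, 0.11, 0.15, 0.1]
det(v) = 0.00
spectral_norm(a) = 0.39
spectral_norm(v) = 0.78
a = u @ v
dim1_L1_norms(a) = [0.73, 0.27, 0.31, 0.42, 0.23]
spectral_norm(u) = 0.91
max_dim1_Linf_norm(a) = 0.24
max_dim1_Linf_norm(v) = 0.35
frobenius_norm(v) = 1.06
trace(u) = 2.34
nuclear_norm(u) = 2.35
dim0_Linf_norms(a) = [0.24, 0.08, 0.14, 0.15, 0.18]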